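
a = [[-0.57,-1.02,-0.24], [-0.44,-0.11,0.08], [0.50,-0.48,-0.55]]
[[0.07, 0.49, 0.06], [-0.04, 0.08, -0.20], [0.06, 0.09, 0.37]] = a @ [[0.24, 0.02, 0.66], [-0.29, -0.58, -0.52], [0.36, 0.36, 0.39]]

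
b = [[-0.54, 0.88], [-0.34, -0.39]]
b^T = [[-0.54,  -0.34], [0.88,  -0.39]]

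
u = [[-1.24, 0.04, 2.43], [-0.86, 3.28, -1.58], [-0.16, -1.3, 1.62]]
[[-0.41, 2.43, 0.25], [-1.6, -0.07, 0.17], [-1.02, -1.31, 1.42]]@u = [[-1.62, 7.63, -4.43], [2.02, -0.51, -3.50], [2.16, -6.18, 1.89]]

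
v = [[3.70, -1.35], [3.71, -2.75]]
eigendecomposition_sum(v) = [[3.34, -0.81], [2.23, -0.54]] + [[0.36, -0.54], [1.48, -2.21]]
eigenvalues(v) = [2.8, -1.85]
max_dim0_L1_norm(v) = 7.41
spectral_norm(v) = 6.01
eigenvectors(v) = [[0.83, 0.24],[0.56, 0.97]]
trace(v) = 0.95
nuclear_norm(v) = 6.87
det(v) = -5.17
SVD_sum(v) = [[3.38, -1.92], [3.98, -2.27]] + [[0.32,0.57], [-0.27,-0.48]]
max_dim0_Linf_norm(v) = 3.71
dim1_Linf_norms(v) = [3.7, 3.71]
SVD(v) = [[-0.65, -0.76], [-0.76, 0.65]] @ diag([6.008301167277577, 0.8598936464999131]) @ [[-0.87, 0.49], [-0.49, -0.87]]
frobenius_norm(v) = 6.07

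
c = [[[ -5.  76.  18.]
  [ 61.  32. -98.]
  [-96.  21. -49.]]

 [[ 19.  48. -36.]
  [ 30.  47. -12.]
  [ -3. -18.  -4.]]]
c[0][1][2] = -98.0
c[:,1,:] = [[61.0, 32.0, -98.0], [30.0, 47.0, -12.0]]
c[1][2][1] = -18.0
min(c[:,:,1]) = -18.0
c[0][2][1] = 21.0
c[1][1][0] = 30.0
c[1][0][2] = -36.0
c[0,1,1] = 32.0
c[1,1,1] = 47.0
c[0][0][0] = -5.0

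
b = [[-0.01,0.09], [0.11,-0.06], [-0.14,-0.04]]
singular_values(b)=[0.18, 0.11]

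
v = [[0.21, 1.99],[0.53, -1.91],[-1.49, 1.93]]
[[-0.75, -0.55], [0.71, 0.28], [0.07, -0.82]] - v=[[-0.96, -2.54], [0.18, 2.19], [1.56, -2.75]]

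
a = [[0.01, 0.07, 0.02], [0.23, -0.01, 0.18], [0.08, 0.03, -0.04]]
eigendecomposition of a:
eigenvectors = [[(-0.42+0j), -0.53-0.08j, (-0.53+0.08j)], [-0.86+0.00j, 0.79+0.00j, 0.79-0.00j], [-0.29+0.00j, 0.27+0.15j, (0.27-0.15j)]]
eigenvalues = [(0.17+0j), (-0.1+0.01j), (-0.1-0.01j)]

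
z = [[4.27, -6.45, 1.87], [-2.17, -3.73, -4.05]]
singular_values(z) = [8.07, 5.77]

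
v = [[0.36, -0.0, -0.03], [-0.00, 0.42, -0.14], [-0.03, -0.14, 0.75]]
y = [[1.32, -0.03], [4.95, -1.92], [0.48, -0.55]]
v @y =[[0.46, 0.01], [2.01, -0.73], [-0.37, -0.14]]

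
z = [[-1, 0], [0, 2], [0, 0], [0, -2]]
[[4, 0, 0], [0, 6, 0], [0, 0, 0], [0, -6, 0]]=z@[[-4, 0, 0], [0, 3, 0]]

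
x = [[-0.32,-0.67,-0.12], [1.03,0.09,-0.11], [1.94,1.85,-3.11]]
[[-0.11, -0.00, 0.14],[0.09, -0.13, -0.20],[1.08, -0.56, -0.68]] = x @ [[0.05, -0.12, -0.18], [0.18, 0.04, -0.13], [-0.21, 0.13, 0.03]]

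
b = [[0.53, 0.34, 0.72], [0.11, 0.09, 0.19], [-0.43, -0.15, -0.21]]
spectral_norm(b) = 1.09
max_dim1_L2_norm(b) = 0.96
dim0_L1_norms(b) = [1.07, 0.58, 1.12]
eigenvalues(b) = [(0.2+0.42j), (0.2-0.42j), (0.01+0j)]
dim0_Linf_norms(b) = [0.53, 0.34, 0.72]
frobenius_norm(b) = 1.11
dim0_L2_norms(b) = [0.69, 0.38, 0.77]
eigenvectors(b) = [[-0.77+0.00j, (-0.77-0j), (-0.17+0j)], [(-0.18-0.04j), -0.18+0.04j, (0.93+0j)], [(0.44-0.43j), 0.44+0.43j, -0.32+0.00j]]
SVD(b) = [[-0.88, -0.39, 0.28], [-0.21, -0.21, -0.95], [0.43, -0.9, 0.10]] @ diag([1.0865564887808388, 0.20510597621315907, 0.0051512338232022345]) @ [[-0.62, -0.35, -0.70], [0.77, -0.08, -0.64], [0.17, -0.93, 0.32]]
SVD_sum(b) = [[0.59, 0.34, 0.67],[0.14, 0.08, 0.16],[-0.29, -0.16, -0.33]] + [[-0.06, 0.01, 0.05], [-0.03, 0.0, 0.03], [-0.14, 0.01, 0.12]] + [[0.00, -0.00, 0.0], [-0.00, 0.00, -0.0], [0.0, -0.0, 0.0]]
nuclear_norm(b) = 1.30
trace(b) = 0.41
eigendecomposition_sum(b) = [[0.26+0.12j, (0.17-0.04j), (0.36-0.18j)], [(0.06+0.04j), 0.04+0.00j, (0.1-0.02j)], [-0.22+0.08j, -0.07+0.12j, -0.11+0.30j]] + [[(0.26-0.12j), (0.17+0.04j), 0.36+0.18j], [(0.06-0.04j), 0.04-0.00j, 0.10+0.02j], [-0.22-0.08j, -0.07-0.12j, -0.11-0.30j]] + [[-0j, -0.00+0.00j, 0j], [(-0+0j), 0.00-0.00j, (-0-0j)], [-0j, (-0+0j), 0j]]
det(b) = 0.00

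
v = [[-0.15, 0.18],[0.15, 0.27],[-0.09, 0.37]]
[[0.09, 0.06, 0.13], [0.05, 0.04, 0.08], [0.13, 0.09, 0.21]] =v @ [[-0.21, -0.14, -0.32], [0.31, 0.21, 0.48]]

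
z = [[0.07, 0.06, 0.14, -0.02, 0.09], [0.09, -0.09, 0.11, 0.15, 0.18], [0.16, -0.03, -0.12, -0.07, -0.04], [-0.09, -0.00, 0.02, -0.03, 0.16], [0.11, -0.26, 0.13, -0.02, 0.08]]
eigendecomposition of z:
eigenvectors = [[(0.79+0j), 0.04+0.20j, (0.04-0.2j), (0.42-0.01j), 0.42+0.01j], [0.44+0.00j, -0.05+0.56j, (-0.05-0.56j), (-0.03+0.02j), (-0.03-0.02j)], [0.36+0.00j, (0.06-0.16j), (0.06+0.16j), (-0.87+0j), (-0.87-0j)], [-0.14+0.00j, -0.20+0.39j, (-0.2-0.39j), 0.12-0.04j, (0.12+0.04j)], [0.20+0.00j, (-0.65+0j), -0.65-0.00j, (0.23+0.03j), 0.23-0.03j]]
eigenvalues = [(0.19+0j), (0.04+0.23j), (0.04-0.23j), (-0.18+0j), (-0.18-0j)]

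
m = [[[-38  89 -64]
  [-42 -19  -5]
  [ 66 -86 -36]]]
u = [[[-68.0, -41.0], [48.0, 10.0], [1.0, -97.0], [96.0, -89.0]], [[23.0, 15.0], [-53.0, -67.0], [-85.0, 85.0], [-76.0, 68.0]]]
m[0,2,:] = [66, -86, -36]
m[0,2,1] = -86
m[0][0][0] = -38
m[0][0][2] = -64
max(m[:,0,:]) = 89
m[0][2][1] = -86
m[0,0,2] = -64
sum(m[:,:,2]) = -105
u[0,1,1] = 10.0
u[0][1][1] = 10.0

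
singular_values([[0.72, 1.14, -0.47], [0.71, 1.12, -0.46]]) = [2.0, 0.0]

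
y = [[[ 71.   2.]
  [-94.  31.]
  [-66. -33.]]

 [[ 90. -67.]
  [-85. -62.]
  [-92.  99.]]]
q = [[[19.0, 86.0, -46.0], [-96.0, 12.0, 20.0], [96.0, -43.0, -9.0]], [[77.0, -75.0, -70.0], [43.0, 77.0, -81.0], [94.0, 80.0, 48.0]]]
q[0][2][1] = -43.0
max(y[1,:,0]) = 90.0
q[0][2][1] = -43.0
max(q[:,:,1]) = 86.0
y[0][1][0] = -94.0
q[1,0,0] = 77.0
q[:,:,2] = [[-46.0, 20.0, -9.0], [-70.0, -81.0, 48.0]]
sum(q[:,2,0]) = 190.0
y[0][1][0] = -94.0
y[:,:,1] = [[2.0, 31.0, -33.0], [-67.0, -62.0, 99.0]]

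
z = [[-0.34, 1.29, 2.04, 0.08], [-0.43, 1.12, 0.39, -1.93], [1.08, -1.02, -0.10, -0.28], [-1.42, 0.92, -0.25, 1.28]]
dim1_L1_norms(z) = [3.75, 3.87, 2.48, 3.87]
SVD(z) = [[-0.71, 0.11, 0.7, 0.06], [-0.45, 0.64, -0.57, 0.24], [0.42, 0.27, 0.31, 0.81], [-0.36, -0.71, -0.30, 0.53]] @ diag([3.021960200647162, 2.5030317871478807, 1.6509039259840235, 0.0021553195567683273]) @ [[0.46, -0.72, -0.52, 0.07], [0.39, -0.02, 0.25, -0.89], [0.46, -0.2, 0.75, 0.42], [0.65, 0.67, -0.32, 0.18]]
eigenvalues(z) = [(1.1+0.55j), (1.1-0.55j), (-0.29+0j), (0.06+0j)]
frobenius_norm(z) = 4.26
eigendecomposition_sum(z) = [[(-0.08-1.58j),-0.03+0.56j,(-0.86-2.08j),(-1.18-0.13j)], [(-0.15-2.78j),-0.05+0.99j,-1.52-3.66j,-2.08-0.22j], [(0.49+0.6j),(-0.15-0.23j),(0.95+0.58j),(0.51-0.29j)], [(-0.68+0.48j),(0.26-0.15j),-0.69+0.97j,0.28+0.56j]] + [[(-0.08+1.58j), -0.03-0.56j, -0.86+2.08j, (-1.18+0.13j)], [-0.15+2.78j, (-0.05-0.99j), (-1.52+3.66j), -2.08+0.22j], [(0.49-0.6j), -0.15+0.23j, (0.95-0.58j), 0.51+0.29j], [-0.68-0.48j, (0.26+0.15j), (-0.69-0.97j), 0.28-0.56j]] + [[-0.26-0.00j, (1.13+0j), (2.98+0j), (1.93+0j)], [(-0.23-0j), (0.99+0j), 2.60+0.00j, 1.68+0.00j], [0.14+0.00j, (-0.61-0j), -1.61-0.00j, -1.04-0.00j], [(-0.08-0j), (0.35+0j), 0.91+0.00j, 0.59+0.00j]] + [[0.08-0.00j, (0.21+0j), 0.79+0.00j, (0.51+0j)], [(0.09-0j), (0.23+0j), 0.84+0.00j, 0.54+0.00j], [(-0.04+0j), -0.10-0.00j, -0.38-0.00j, (-0.25-0j)], [0.02-0.00j, (0.06+0j), (0.21+0j), (0.13+0j)]]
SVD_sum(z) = [[-0.98,1.53,1.10,-0.16], [-0.62,0.97,0.7,-0.1], [0.58,-0.90,-0.65,0.09], [-0.50,0.78,0.56,-0.08]] + [[0.11, -0.01, 0.07, -0.25], [0.63, -0.04, 0.41, -1.43], [0.26, -0.02, 0.17, -0.59], [-0.69, 0.04, -0.45, 1.57]] + [[0.53, -0.23, 0.87, 0.49], [-0.44, 0.19, -0.71, -0.40], [0.24, -0.1, 0.38, 0.22], [-0.23, 0.1, -0.37, -0.21]] + [[0.00, 0.00, -0.00, 0.0], [0.00, 0.00, -0.0, 0.00], [0.00, 0.00, -0.0, 0.00], [0.00, 0.00, -0.0, 0.00]]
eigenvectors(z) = [[-0.47-0.00j,-0.47+0.00j,0.68+0.00j,0.64+0.00j], [(-0.82+0j),(-0.82-0j),0.60+0.00j,0.68+0.00j], [(0.19-0.13j),(0.19+0.13j),-0.37+0.00j,(-0.31+0j)], [(0.13+0.21j),0.13-0.21j,0.21+0.00j,0.17+0.00j]]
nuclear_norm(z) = 7.18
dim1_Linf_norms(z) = [2.04, 1.93, 1.08, 1.42]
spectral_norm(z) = 3.02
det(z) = -0.03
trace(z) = 1.96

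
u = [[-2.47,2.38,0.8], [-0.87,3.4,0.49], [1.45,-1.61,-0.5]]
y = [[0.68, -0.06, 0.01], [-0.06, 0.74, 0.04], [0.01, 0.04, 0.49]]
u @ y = [[-1.81, 1.94, 0.46], [-0.79, 2.59, 0.37], [1.08, -1.3, -0.29]]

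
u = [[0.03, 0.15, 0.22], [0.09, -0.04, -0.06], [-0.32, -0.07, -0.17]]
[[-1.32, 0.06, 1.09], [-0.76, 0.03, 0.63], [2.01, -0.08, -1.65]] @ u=[[-0.38, -0.28, -0.48], [-0.22, -0.16, -0.28], [0.58, 0.42, 0.73]]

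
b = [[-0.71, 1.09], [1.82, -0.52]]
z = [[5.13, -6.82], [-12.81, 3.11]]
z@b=[[-16.05,9.14], [14.76,-15.58]]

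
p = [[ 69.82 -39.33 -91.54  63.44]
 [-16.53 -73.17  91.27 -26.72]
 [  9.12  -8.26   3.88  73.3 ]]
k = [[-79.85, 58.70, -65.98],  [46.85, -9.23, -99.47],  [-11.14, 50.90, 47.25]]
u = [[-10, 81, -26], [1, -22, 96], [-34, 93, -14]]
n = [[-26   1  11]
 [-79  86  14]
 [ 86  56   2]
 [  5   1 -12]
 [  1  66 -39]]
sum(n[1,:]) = 21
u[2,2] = -14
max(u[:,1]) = 93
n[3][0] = 5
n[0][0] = -26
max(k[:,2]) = 47.25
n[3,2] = -12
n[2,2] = 2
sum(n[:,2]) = -24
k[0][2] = -65.98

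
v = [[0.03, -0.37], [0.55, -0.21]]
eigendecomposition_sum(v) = [[0.02+0.23j, (-0.18-0.04j)], [0.27+0.06j, -0.11+0.21j]] + [[(0.02-0.23j), -0.18+0.04j], [0.28-0.06j, -0.11-0.21j]]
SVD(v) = [[-0.36, -0.93],[-0.93, 0.36]] @ diag([0.6187216658103187, 0.3187216658103187]) @ [[-0.85, 0.53], [0.53, 0.85]]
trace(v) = -0.18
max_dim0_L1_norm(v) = 0.58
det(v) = 0.20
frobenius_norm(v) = 0.70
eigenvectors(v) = [[0.17+0.61j, 0.17-0.61j], [0.77+0.00j, (0.77-0j)]]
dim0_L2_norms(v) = [0.55, 0.43]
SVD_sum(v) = [[0.19,-0.12], [0.49,-0.31]] + [[-0.16, -0.25], [0.06, 0.1]]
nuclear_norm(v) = 0.94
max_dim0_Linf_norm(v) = 0.55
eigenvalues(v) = [(-0.09+0.43j), (-0.09-0.43j)]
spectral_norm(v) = 0.62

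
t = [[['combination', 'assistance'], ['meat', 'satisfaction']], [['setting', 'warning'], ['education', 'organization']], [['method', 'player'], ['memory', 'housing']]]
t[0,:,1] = ['assistance', 'satisfaction']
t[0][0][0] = 'combination'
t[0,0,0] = 'combination'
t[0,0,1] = 'assistance'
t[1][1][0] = 'education'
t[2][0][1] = 'player'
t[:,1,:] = [['meat', 'satisfaction'], ['education', 'organization'], ['memory', 'housing']]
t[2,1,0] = 'memory'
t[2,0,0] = 'method'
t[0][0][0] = 'combination'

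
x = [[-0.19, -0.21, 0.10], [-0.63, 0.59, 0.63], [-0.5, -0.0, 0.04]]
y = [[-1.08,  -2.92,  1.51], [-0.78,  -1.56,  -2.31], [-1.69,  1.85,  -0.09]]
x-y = [[0.89, 2.71, -1.41], [0.15, 2.15, 2.94], [1.19, -1.85, 0.13]]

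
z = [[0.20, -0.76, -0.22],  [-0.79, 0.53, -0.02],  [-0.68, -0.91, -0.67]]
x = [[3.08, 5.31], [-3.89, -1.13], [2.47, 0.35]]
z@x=[[3.03,1.84], [-4.54,-4.80], [-0.21,-2.82]]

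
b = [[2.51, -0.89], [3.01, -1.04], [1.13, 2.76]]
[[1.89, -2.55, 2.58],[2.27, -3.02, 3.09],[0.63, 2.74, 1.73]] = b@[[0.73, -0.58, 1.09], [-0.07, 1.23, 0.18]]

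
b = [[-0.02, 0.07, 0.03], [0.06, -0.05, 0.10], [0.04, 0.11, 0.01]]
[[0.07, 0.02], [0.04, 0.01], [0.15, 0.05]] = b@[[0.74, 0.24],  [1.02, 0.32],  [0.42, 0.13]]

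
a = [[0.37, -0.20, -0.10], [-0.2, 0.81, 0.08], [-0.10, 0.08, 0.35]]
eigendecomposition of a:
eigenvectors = [[-0.37, 0.78, -0.50], [0.91, 0.19, -0.37], [0.20, 0.59, 0.78]]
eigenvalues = [0.91, 0.24, 0.38]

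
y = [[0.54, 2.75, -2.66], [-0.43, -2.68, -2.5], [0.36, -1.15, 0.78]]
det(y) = -8.12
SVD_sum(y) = [[0.45, 3.28, -1.58], [-0.17, -1.23, 0.59], [-0.16, -1.18, 0.57]] + [[-0.08, -0.51, -1.08], [-0.24, -1.45, -3.09], [0.02, 0.10, 0.22]] + [[0.17, -0.02, -0.0], [-0.02, 0.00, 0.0], [0.51, -0.07, -0.0]]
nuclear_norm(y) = 8.31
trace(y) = -1.36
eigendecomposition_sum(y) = [[(0.24+0.83j), (0.69-0.13j), -1.77+1.64j], [-0.14+0.07j, (0.04+0.12j), -0.35-0.27j], [0.20-0.17j, (-0.12-0.18j), 0.68+0.29j]] + [[0.24-0.83j, (0.69+0.13j), -1.77-1.64j], [(-0.14-0.07j), 0.04-0.12j, -0.35+0.27j], [0.20+0.17j, (-0.12+0.18j), 0.68-0.29j]] + [[0.07-0.00j, 1.36-0.00j, (0.88+0j)], [-0.14+0.00j, (-2.77+0j), (-1.8-0j)], [-0.05+0.00j, -0.90+0.00j, -0.59-0.00j]]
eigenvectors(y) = [[(0.94+0j), (0.94-0j), (-0.42+0j)],[(0.03+0.17j), (0.03-0.17j), 0.86+0.00j],[(-0.12-0.26j), -0.12+0.26j, 0.28+0.00j]]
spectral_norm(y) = 4.14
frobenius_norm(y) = 5.53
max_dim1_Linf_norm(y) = 2.75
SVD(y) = [[0.89, -0.33, -0.32], [-0.33, -0.94, 0.05], [-0.32, 0.07, -0.95]] @ diag([4.135187126364938, 3.635420893962215, 0.5398540114592562]) @ [[0.12, 0.89, -0.43], [0.07, 0.42, 0.90], [-0.99, 0.14, 0.01]]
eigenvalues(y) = [(0.96+1.24j), (0.96-1.24j), (-3.28+0j)]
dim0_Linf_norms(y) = [0.54, 2.75, 2.66]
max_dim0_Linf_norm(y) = 2.75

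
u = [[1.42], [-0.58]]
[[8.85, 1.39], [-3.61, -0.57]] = u @ [[6.23,0.98]]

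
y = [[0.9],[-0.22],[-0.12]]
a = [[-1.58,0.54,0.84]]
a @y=[[-1.64]]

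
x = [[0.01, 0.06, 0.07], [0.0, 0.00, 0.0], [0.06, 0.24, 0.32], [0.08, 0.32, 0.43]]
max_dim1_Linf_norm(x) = 0.43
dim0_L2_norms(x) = [0.1, 0.4, 0.54]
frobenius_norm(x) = 0.68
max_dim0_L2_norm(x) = 0.54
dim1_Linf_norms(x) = [0.07, 0.0, 0.32, 0.43]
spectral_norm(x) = 0.68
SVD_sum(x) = [[0.01, 0.05, 0.07], [0.00, 0.0, 0.0], [0.06, 0.24, 0.32], [0.08, 0.32, 0.43]] + [[-0.0, 0.01, -0.00],[-0.00, 0.0, -0.00],[-0.00, 0.00, -0.00],[0.00, -0.00, 0.00]] + [[-0.0, -0.00, 0.0], [0.00, 0.00, -0.00], [0.00, 0.00, -0.00], [-0.0, -0.0, 0.00]]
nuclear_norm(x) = 0.69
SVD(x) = [[-0.14, 0.98, 0.13], [0.00, 0.00, -0.0], [-0.59, 0.02, -0.81], [-0.79, -0.18, 0.58]] @ diag([0.6825298527095554, 0.0072349153584894835, 0.0008100370534567416]) @ [[-0.15,-0.59,-0.79], [-0.49,0.74,-0.46], [-0.86,-0.32,0.4]]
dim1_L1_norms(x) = [0.14, 0.0, 0.62, 0.83]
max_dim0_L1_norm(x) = 0.82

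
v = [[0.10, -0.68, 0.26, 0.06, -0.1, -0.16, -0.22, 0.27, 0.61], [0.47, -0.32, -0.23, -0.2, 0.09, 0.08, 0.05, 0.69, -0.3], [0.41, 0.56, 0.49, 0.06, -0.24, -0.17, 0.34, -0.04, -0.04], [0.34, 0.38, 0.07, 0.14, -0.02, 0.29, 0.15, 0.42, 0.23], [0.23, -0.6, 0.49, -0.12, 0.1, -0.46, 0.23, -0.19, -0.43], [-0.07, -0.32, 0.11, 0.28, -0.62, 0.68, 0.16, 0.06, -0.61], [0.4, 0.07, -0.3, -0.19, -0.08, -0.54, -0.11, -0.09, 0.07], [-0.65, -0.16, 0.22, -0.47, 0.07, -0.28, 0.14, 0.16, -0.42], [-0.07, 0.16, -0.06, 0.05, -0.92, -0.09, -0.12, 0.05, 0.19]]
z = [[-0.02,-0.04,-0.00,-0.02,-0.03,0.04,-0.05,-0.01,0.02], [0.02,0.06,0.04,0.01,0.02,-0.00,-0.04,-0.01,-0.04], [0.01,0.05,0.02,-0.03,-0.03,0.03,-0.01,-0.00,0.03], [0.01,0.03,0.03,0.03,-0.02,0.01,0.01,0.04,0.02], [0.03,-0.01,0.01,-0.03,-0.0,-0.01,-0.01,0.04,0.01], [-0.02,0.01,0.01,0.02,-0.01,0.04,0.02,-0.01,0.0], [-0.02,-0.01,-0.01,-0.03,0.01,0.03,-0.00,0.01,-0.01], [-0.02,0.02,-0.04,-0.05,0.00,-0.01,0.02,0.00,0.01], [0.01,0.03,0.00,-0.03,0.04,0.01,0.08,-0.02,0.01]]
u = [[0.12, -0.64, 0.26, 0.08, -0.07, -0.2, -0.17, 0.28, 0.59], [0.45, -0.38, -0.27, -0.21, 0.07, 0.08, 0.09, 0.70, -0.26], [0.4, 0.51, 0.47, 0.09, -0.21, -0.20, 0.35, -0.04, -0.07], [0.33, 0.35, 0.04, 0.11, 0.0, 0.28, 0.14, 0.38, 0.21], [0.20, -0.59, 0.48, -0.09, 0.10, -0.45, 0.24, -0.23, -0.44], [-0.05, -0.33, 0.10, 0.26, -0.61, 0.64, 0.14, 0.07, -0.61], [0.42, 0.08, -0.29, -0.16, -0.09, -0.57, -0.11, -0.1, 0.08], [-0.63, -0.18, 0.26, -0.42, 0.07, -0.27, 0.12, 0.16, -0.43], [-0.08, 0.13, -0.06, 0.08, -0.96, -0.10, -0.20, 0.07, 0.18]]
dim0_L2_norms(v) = [1.08, 1.24, 0.87, 0.65, 1.15, 1.09, 0.56, 0.9, 1.14]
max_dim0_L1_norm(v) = 3.25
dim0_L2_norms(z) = [0.06, 0.1, 0.07, 0.09, 0.07, 0.07, 0.11, 0.06, 0.06]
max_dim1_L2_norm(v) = 1.2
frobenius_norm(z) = 0.23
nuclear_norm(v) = 7.74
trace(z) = 0.14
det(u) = 0.00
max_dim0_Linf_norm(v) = 0.92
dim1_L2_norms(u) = [1.0, 1.02, 0.93, 0.73, 1.07, 1.17, 0.81, 0.99, 1.02]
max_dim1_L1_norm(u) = 2.82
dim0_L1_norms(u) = [2.68, 3.19, 2.23, 1.5, 2.18, 2.79, 1.56, 2.03, 2.87]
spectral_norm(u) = 1.40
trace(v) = 1.43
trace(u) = 1.29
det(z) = 0.00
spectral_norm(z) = 0.13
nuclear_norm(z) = 0.59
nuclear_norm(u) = 7.60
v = z + u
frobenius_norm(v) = 2.97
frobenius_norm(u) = 2.94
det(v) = -0.00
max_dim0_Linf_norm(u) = 0.96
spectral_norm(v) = 1.42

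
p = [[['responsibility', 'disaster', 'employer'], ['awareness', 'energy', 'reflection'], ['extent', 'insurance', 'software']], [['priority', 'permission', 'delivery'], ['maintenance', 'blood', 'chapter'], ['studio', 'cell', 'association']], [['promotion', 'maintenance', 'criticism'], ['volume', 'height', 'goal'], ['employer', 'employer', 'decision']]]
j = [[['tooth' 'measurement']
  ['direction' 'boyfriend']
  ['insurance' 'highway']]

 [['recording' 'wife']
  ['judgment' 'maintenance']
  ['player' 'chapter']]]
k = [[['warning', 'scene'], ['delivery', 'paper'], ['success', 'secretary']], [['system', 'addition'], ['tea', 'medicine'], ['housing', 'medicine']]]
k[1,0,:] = ['system', 'addition']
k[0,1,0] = 'delivery'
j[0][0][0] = 'tooth'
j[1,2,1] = 'chapter'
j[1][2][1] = 'chapter'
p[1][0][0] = 'priority'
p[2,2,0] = 'employer'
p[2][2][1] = 'employer'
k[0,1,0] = 'delivery'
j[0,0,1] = 'measurement'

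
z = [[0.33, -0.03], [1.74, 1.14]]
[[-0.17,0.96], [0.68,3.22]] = z @[[-0.41, 2.79], [1.22, -1.43]]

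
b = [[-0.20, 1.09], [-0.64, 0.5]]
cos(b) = [[1.34, -0.18], [0.11, 1.23]]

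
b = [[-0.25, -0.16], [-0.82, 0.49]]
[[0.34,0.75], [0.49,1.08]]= b@[[-0.97, -2.14], [-0.62, -1.37]]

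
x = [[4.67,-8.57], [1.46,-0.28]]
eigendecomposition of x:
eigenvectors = [[0.92+0.00j, (0.92-0j)],[0.27-0.27j, (0.27+0.27j)]]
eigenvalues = [(2.19+2.53j), (2.19-2.53j)]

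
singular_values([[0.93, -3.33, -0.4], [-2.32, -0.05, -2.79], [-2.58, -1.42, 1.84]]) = [3.7, 3.7, 3.16]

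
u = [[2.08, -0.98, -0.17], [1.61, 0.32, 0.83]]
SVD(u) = [[-0.81, -0.58], [-0.58, 0.81]] @ diag([2.7204150600813533, 1.1394919485817205]) @ [[-0.97, 0.22, -0.13], [0.08, 0.73, 0.68]]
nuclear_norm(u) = 3.86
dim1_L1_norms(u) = [3.23, 2.76]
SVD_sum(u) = [[2.13,-0.49,0.28], [1.54,-0.36,0.20]] + [[-0.05, -0.49, -0.45], [0.07, 0.68, 0.63]]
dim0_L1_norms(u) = [3.69, 1.3, 1.0]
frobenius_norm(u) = 2.95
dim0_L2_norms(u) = [2.63, 1.03, 0.85]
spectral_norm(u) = 2.72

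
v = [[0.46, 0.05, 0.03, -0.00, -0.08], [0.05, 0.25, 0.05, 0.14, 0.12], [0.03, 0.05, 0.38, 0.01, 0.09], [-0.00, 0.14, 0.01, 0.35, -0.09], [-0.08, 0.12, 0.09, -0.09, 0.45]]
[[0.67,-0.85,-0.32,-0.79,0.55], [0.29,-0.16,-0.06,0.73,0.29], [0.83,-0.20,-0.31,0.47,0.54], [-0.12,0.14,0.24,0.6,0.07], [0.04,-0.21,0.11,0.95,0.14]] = v @[[1.0, -1.96, -0.3, -1.65, 1.04], [1.66, 0.01, -1.39, 1.52, 0.78], [2.11, -0.19, -0.89, 0.75, 1.23], [-1.30, 0.21, 1.55, 1.49, -0.13], [-0.85, -0.74, 1.05, 1.57, 0.02]]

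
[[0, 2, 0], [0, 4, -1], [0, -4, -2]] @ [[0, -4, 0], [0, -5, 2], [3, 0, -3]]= [[0, -10, 4], [-3, -20, 11], [-6, 20, -2]]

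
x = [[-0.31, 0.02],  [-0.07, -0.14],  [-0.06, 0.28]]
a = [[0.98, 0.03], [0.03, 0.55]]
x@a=[[-0.3, 0.00], [-0.07, -0.08], [-0.05, 0.15]]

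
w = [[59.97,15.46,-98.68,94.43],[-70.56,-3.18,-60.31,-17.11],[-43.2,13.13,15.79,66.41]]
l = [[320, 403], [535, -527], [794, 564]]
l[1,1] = -527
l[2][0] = 794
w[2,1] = 13.13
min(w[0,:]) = -98.68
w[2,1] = 13.13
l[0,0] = 320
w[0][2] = -98.68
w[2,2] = 15.79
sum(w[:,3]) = 143.73000000000002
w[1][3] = -17.11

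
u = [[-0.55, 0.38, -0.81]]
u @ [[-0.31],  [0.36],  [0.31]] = [[0.06]]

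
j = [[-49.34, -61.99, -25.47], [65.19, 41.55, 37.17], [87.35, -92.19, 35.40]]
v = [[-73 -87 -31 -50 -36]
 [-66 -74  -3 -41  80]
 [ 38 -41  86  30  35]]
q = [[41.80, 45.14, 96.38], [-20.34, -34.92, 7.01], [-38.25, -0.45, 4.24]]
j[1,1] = 41.55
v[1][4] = 80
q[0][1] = 45.14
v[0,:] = [-73, -87, -31, -50, -36]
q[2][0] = -38.25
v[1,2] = -3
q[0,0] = 41.8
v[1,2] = -3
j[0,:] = [-49.34, -61.99, -25.47]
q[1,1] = -34.92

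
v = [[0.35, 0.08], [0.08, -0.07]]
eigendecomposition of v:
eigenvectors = [[0.98, -0.18],[0.18, 0.98]]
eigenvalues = [0.36, -0.08]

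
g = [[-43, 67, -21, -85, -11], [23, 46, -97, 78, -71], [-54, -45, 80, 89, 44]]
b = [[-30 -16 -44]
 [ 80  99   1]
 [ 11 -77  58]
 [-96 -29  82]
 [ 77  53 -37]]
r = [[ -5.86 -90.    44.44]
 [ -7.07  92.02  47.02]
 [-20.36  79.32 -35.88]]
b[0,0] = -30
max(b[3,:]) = 82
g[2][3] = 89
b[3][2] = 82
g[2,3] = 89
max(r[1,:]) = 92.02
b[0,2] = -44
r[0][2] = 44.44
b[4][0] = 77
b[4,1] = 53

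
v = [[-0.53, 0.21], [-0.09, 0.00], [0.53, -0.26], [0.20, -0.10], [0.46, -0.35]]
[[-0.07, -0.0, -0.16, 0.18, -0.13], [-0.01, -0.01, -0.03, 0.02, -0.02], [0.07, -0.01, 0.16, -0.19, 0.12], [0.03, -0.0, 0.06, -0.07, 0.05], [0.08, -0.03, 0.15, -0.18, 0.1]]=v@ [[0.08,0.08,0.30,-0.27,0.25], [-0.11,0.2,-0.02,0.17,0.03]]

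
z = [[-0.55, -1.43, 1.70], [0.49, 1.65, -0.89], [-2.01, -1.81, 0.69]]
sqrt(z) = [[0.66, -0.33, 0.88],[0.02, 1.13, -0.40],[-1.11, -0.96, 1.13]]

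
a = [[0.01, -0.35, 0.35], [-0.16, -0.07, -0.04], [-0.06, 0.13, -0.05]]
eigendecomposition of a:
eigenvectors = [[(0.81+0j), 0.68+0.00j, (0.68-0j)], [0.58+0.00j, (-0.44+0.23j), (-0.44-0.23j)], [(-0.11+0j), -0.28+0.47j, (-0.28-0.47j)]]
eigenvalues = [(-0.29+0j), (0.09+0.12j), (0.09-0.12j)]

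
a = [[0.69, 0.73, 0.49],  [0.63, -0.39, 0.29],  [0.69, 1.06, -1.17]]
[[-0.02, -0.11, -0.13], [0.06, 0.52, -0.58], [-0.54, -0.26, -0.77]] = a@[[-0.11, 0.48, -0.9],[-0.12, -0.59, 0.37],[0.29, -0.03, 0.46]]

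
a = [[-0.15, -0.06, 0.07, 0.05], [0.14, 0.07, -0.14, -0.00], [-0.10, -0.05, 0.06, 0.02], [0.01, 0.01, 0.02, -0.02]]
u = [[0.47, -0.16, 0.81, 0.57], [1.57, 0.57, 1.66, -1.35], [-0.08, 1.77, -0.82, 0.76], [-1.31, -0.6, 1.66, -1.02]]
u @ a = [[-0.17, -0.07, 0.12, 0.03], [-0.34, -0.15, 0.10, 0.14], [0.35, 0.18, -0.29, -0.04], [-0.06, -0.06, 0.07, -0.01]]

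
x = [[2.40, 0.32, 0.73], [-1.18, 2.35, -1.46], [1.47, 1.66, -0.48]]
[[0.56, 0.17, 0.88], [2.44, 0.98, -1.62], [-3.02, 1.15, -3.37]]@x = [[2.44, 2.04, -0.26], [2.32, 0.39, 1.13], [-13.56, -3.86, -2.27]]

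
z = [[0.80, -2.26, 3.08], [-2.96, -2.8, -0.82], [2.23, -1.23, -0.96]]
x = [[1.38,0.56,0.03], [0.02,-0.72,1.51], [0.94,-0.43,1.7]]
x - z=[[0.58, 2.82, -3.05], [2.98, 2.08, 2.33], [-1.29, 0.8, 2.66]]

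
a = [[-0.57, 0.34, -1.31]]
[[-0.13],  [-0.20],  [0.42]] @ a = [[0.07, -0.04, 0.17], [0.11, -0.07, 0.26], [-0.24, 0.14, -0.55]]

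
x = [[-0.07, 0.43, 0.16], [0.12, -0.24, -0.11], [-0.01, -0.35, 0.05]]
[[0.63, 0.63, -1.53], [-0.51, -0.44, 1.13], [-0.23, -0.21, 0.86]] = x @ [[-1.79, -0.78, 3.13], [0.83, 0.82, -2.69], [0.91, 1.38, -0.96]]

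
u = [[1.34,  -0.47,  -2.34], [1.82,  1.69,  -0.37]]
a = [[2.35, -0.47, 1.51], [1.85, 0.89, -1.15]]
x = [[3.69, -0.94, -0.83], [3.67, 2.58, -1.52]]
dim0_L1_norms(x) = [7.36, 3.52, 2.35]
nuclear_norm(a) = 5.11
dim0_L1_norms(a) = [4.2, 1.36, 2.66]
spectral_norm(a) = 3.05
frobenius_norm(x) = 6.13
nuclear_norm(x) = 8.06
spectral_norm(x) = 5.63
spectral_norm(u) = 3.08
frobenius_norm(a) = 3.68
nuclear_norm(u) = 5.16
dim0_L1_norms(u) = [3.16, 2.16, 2.71]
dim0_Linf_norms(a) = [2.35, 0.89, 1.51]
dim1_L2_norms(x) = [3.9, 4.74]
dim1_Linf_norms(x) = [3.69, 3.67]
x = a + u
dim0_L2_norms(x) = [5.2, 2.75, 1.73]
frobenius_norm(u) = 3.71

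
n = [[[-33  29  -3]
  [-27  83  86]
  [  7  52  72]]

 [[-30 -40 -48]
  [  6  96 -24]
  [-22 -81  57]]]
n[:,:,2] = [[-3, 86, 72], [-48, -24, 57]]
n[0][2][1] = 52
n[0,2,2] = 72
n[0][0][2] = -3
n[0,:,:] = [[-33, 29, -3], [-27, 83, 86], [7, 52, 72]]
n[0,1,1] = 83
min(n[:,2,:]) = -81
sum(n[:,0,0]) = -63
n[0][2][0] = 7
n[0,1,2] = 86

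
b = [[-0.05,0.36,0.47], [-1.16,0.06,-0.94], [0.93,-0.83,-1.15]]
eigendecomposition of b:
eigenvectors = [[0.16-0.21j, 0.16+0.21j, -0.31+0.00j], [0.87+0.00j, (0.87-0j), 0.27+0.00j], [(-0.41-0.04j), (-0.41+0.04j), 0.91+0.00j]]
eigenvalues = [(0.29+0.32j), (0.29-0.32j), (-1.72+0j)]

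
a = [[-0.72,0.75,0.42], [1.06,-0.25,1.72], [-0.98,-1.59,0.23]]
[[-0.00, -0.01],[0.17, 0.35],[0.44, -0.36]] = a @ [[-0.11, 0.2],[-0.19, 0.12],[0.14, 0.1]]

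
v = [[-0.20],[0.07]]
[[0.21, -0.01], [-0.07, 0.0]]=v@[[-1.05, 0.03]]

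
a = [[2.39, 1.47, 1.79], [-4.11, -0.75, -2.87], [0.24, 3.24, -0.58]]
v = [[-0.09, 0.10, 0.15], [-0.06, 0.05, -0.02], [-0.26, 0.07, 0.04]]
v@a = [[-0.59, 0.28, -0.54], [-0.35, -0.19, -0.24], [-0.90, -0.31, -0.69]]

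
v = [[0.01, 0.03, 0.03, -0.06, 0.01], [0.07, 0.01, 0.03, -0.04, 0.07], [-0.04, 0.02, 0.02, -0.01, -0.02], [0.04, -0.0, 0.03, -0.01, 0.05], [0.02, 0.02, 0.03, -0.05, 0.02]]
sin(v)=[[0.01, 0.03, 0.03, -0.06, 0.01], [0.07, 0.01, 0.03, -0.04, 0.07], [-0.04, 0.02, 0.02, -0.01, -0.02], [0.04, -0.0, 0.03, -0.01, 0.05], [0.02, 0.02, 0.03, -0.05, 0.02]]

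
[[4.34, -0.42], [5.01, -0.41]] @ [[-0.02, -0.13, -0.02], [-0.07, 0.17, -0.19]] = [[-0.06, -0.64, -0.01], [-0.07, -0.72, -0.02]]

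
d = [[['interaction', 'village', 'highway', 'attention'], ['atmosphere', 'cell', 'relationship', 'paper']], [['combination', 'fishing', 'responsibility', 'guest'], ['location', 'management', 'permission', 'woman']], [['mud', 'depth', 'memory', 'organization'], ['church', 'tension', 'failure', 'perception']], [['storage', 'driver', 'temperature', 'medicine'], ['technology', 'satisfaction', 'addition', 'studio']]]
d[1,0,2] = 'responsibility'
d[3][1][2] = 'addition'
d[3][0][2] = 'temperature'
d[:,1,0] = ['atmosphere', 'location', 'church', 'technology']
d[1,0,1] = 'fishing'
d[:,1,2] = ['relationship', 'permission', 'failure', 'addition']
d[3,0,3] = 'medicine'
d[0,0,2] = 'highway'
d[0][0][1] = 'village'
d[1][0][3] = 'guest'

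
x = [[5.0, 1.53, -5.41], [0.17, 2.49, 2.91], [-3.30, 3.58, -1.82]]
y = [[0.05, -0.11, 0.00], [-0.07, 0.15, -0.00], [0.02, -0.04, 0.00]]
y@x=[[0.23, -0.2, -0.59], [-0.32, 0.27, 0.82], [0.09, -0.07, -0.22]]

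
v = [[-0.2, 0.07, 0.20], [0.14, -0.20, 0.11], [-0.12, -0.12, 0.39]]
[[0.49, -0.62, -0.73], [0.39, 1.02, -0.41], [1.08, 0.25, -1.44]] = v @ [[-0.53,1.78,0.93], [-1.09,-3.85,1.00], [2.28,0.01,-3.09]]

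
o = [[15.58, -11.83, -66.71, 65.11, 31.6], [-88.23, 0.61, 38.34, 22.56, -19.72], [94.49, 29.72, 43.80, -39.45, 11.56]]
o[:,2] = [-66.71, 38.34, 43.8]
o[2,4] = 11.56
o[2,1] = 29.72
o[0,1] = -11.83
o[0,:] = [15.58, -11.83, -66.71, 65.11, 31.6]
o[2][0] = 94.49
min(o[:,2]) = -66.71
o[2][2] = 43.8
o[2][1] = 29.72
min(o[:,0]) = -88.23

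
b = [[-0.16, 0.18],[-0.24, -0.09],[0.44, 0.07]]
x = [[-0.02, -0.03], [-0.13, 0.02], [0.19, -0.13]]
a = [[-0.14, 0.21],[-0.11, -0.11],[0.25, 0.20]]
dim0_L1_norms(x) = [0.34, 0.18]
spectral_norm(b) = 0.53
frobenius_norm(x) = 0.27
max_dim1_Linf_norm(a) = 0.25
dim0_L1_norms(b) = [0.84, 0.34]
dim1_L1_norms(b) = [0.34, 0.33, 0.51]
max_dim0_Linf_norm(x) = 0.19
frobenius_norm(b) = 0.57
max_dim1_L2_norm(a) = 0.32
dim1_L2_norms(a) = [0.25, 0.16, 0.32]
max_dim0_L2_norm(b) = 0.53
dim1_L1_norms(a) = [0.35, 0.22, 0.45]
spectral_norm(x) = 0.26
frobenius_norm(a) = 0.44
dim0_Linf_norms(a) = [0.25, 0.21]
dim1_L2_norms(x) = [0.04, 0.13, 0.23]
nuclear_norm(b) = 0.74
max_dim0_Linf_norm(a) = 0.25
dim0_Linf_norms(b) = [0.44, 0.18]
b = x + a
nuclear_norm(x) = 0.32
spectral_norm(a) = 0.36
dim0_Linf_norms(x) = [0.19, 0.13]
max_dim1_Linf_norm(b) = 0.44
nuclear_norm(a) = 0.61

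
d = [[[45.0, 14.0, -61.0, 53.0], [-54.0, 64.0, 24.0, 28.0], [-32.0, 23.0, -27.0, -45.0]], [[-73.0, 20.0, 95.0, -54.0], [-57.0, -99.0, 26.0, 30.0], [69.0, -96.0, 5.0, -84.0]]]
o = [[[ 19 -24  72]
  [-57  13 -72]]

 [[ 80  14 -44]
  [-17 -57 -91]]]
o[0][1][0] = -57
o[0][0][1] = -24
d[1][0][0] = -73.0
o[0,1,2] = -72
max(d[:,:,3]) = 53.0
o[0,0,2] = 72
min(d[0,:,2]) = -61.0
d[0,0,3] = 53.0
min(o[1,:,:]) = -91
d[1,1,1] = -99.0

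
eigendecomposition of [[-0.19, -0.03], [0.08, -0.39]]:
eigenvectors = [[0.92,0.16],[0.39,0.99]]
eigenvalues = [-0.2, -0.38]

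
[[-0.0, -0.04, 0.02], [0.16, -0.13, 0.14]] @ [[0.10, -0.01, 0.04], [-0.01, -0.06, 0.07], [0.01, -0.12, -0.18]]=[[0.0, -0.00, -0.01], [0.02, -0.01, -0.03]]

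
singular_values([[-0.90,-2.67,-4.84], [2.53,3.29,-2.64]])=[5.64, 4.88]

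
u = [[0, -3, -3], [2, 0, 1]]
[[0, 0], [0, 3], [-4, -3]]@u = [[0, 0, 0], [6, 0, 3], [-6, 12, 9]]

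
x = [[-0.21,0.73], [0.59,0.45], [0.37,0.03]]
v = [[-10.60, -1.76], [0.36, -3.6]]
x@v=[[2.49, -2.26], [-6.09, -2.66], [-3.91, -0.76]]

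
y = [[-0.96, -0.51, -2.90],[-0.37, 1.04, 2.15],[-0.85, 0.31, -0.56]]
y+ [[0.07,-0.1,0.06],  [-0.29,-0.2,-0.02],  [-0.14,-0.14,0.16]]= [[-0.89, -0.61, -2.84],[-0.66, 0.84, 2.13],[-0.99, 0.17, -0.4]]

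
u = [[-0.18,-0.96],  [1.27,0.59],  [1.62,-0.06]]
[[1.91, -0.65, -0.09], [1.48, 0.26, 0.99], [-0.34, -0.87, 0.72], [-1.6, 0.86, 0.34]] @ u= [[-1.32, -2.21], [1.67, -1.33], [0.12, -0.23], [1.93, 2.02]]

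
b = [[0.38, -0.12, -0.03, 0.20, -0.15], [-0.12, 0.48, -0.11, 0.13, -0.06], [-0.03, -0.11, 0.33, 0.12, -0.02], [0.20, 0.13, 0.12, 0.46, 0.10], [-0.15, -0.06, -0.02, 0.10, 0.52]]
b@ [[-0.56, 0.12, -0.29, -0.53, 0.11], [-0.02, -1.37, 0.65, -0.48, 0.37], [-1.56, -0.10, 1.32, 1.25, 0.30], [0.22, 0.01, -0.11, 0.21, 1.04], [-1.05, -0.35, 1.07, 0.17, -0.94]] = [[0.04, 0.27, -0.41, -0.16, 0.34], [0.32, -0.64, 0.12, -0.29, 0.32], [-0.45, 0.12, 0.34, 0.5, 0.2], [-0.31, -0.20, 0.24, 0.10, 0.49], [-0.41, -0.11, 0.52, 0.19, -0.43]]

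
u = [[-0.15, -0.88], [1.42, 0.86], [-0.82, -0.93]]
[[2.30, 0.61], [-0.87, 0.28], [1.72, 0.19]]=u @ [[1.08, 0.69],  [-2.8, -0.81]]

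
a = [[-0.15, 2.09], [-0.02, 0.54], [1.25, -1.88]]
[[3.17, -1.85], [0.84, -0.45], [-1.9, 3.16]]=a @[[0.86, 1.34],[1.58, -0.79]]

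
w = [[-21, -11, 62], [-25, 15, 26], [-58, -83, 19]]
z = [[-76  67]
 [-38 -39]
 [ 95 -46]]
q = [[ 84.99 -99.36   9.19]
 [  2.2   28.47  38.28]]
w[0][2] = 62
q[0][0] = 84.99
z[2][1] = -46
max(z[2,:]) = 95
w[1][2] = 26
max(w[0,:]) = 62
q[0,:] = [84.99, -99.36, 9.19]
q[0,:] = [84.99, -99.36, 9.19]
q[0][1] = -99.36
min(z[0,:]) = -76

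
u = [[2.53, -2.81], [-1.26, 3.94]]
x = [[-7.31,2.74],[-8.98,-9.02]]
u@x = [[6.74, 32.28], [-26.17, -38.99]]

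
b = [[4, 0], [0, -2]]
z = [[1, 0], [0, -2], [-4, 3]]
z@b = [[4, 0], [0, 4], [-16, -6]]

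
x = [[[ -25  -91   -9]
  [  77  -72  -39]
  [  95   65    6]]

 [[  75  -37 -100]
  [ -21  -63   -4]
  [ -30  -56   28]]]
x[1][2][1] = -56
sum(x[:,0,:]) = -187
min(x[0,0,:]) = -91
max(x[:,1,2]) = -4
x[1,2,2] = 28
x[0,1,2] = -39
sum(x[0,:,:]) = 7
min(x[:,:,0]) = -30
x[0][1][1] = -72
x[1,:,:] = [[75, -37, -100], [-21, -63, -4], [-30, -56, 28]]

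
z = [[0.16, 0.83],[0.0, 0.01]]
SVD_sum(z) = [[0.16,0.83], [0.0,0.01]] + [[0.00, -0.00], [-0.00, 0.0]]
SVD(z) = [[1.0, -0.01], [0.01, 1.0]] @ diag([0.8453380492786936, 0.0018927339203118104]) @ [[0.19, 0.98], [-0.98, 0.19]]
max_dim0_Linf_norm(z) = 0.83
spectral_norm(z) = 0.85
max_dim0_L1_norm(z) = 0.84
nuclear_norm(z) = 0.85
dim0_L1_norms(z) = [0.16, 0.84]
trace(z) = 0.17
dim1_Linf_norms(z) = [0.83, 0.01]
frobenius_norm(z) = 0.85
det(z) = 0.00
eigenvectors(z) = [[1.00, -0.98],  [0.00, 0.18]]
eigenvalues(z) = [0.16, 0.01]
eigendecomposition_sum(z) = [[0.16, 0.89], [0.0, 0.00]] + [[0.00, -0.06], [0.00, 0.01]]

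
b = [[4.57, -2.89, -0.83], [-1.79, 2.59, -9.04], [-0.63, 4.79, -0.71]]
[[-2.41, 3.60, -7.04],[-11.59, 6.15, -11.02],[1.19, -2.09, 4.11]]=b@[[0.02,0.29,-0.60], [0.46,-0.53,1.02], [1.41,-0.89,1.63]]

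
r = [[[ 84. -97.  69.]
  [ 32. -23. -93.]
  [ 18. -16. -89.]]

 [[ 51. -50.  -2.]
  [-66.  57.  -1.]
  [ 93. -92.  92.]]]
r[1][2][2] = 92.0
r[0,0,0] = 84.0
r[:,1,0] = [32.0, -66.0]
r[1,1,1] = 57.0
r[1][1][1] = 57.0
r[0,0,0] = 84.0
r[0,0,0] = 84.0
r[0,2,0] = 18.0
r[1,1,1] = 57.0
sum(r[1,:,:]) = 82.0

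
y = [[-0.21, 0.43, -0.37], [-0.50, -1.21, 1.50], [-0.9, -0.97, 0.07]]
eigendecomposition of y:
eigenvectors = [[-0.72+0.00j, (0.2+0.17j), 0.20-0.17j],[(0.69+0j), (-0.78+0j), (-0.78-0j)],[0.04+0.00j, (-0.37-0.43j), -0.37+0.43j]]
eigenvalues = [(-0.6+0j), (-0.37+0.95j), (-0.37-0.95j)]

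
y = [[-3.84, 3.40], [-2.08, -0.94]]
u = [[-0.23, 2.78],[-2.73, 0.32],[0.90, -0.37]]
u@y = [[-4.90, -3.4], [9.82, -9.58], [-2.69, 3.41]]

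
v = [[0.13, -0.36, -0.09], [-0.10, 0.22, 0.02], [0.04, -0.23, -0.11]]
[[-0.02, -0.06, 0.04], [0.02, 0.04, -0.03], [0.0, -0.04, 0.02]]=v@[[-0.09, -0.03, 0.19], [0.04, 0.17, -0.03], [-0.12, -0.01, -0.05]]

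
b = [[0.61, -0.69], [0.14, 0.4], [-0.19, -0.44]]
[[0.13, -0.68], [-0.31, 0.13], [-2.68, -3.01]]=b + [[-0.48, 0.01], [-0.45, -0.27], [-2.49, -2.57]]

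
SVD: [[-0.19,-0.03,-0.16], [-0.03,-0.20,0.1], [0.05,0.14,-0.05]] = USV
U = [[0.03, 0.99, 0.11],[-0.82, -0.04, 0.56],[0.57, -0.11, 0.82]]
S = [0.27, 0.25, 0.0]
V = [[0.18,0.89,-0.42],[-0.77,-0.15,-0.63],[0.62,-0.43,-0.66]]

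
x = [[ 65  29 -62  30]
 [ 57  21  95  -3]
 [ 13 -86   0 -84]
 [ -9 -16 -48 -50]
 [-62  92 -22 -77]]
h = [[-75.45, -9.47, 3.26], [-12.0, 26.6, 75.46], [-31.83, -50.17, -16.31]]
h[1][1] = 26.6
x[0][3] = 30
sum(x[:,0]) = 64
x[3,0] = -9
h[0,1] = -9.47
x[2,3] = -84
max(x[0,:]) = 65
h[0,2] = 3.26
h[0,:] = [-75.45, -9.47, 3.26]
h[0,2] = 3.26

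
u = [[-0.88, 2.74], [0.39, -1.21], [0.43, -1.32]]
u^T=[[-0.88,0.39,0.43],[2.74,-1.21,-1.32]]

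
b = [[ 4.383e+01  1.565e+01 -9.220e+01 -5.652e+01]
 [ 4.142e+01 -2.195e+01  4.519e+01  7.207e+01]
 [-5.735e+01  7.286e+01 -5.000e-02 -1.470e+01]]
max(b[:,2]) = 45.19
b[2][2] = -0.05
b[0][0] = 43.83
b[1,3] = 72.07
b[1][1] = -21.95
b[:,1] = [15.65, -21.95, 72.86]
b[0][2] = -92.2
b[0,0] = 43.83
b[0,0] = 43.83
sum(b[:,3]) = 0.8499999999999908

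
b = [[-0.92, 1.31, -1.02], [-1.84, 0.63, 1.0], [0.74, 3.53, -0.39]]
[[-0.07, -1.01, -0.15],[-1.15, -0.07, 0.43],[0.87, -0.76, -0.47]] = b @ [[0.52, 0.24, -0.16], [0.11, -0.21, -0.08], [-0.26, 0.50, 0.19]]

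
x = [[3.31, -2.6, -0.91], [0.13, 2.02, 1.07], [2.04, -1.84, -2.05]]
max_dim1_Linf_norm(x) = 3.31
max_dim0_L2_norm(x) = 3.89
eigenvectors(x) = [[(0.02+0j),(-0.84+0j),-0.84-0.00j], [-0.30+0.00j,-0.19+0.37j,-0.19-0.37j], [(0.95+0j),(-0.33-0.08j),-0.33+0.08j]]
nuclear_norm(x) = 8.35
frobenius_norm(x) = 5.96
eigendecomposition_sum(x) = [[(0.01-0j), -0.01+0.00j, -0.03+0.00j], [(-0.21+0j), 0.10-0.00j, 0.48-0.00j], [(0.67-0j), -0.32+0.00j, (-1.55+0j)]] + [[(1.65-0.48j),-1.30+2.86j,(-0.44+0.9j)],  [(0.17-0.84j),(0.96+1.23j),(0.29+0.4j)],  [0.68-0.04j,-0.76+0.99j,-0.25+0.31j]] + [[1.65+0.48j,-1.30-2.86j,-0.44-0.90j], [(0.17+0.84j),(0.96-1.23j),0.29-0.40j], [0.68+0.04j,-0.76-0.99j,(-0.25-0.31j)]]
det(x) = -9.59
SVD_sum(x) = [[2.74, -2.72, -1.66], [-1.07, 1.07, 0.65], [2.17, -2.16, -1.31]] + [[0.63,0.39,0.39], [1.16,0.72,0.73], [-0.22,-0.14,-0.14]] + [[-0.05, -0.27, 0.35], [0.05, 0.23, -0.31], [0.09, 0.46, -0.6]]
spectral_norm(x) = 5.61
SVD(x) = [[-0.75, -0.47, -0.47], [0.29, -0.87, 0.4], [-0.59, 0.17, 0.79]] @ diag([5.60738590113082, 1.7806563600162961, 0.9605135518735907]) @ [[-0.65, 0.65, 0.39], [-0.75, -0.47, -0.47], [0.12, 0.60, -0.79]]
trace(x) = 3.28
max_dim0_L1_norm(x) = 6.46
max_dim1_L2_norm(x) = 4.31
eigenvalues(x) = [(-1.43+0j), (2.36+1.06j), (2.36-1.06j)]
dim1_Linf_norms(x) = [3.31, 2.02, 2.05]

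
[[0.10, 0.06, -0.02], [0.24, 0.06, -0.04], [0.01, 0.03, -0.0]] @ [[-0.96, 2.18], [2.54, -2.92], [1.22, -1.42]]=[[0.03,0.07], [-0.13,0.40], [0.07,-0.07]]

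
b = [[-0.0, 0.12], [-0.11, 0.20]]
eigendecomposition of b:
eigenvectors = [[(0.72+0j), (0.72-0j)], [(0.6+0.34j), (0.6-0.34j)]]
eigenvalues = [(0.1+0.06j), (0.1-0.06j)]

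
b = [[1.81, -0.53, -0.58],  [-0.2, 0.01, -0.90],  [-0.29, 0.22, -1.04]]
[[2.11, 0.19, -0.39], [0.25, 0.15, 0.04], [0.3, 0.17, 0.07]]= b @ [[1.10, 0.05, -0.21], [0.34, 0.0, 0.02], [-0.52, -0.18, -0.0]]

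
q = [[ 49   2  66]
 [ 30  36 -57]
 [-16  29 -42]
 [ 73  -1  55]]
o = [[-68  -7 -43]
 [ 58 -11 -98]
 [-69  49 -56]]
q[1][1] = 36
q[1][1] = 36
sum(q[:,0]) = 136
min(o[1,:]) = -98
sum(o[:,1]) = 31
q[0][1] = 2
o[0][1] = -7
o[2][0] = -69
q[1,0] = 30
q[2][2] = -42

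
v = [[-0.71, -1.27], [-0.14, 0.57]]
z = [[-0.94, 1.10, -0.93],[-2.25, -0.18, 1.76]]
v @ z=[[3.52,-0.55,-1.57],[-1.15,-0.26,1.13]]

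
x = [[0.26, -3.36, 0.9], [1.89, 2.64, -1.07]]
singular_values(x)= [4.61, 1.61]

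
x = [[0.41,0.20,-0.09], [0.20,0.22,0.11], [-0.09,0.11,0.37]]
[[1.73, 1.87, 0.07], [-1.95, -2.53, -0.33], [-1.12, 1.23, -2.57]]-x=[[1.32, 1.67, 0.16], [-2.15, -2.75, -0.44], [-1.03, 1.12, -2.94]]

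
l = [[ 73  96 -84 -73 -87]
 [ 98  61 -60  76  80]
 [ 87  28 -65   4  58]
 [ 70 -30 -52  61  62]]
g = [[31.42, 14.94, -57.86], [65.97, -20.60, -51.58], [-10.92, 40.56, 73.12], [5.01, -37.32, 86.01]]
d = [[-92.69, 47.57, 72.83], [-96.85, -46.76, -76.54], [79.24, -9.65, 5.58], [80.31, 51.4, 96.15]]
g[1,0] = 65.97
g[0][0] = 31.42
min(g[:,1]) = -37.32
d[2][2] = 5.58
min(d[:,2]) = -76.54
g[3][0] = 5.01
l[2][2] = -65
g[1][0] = 65.97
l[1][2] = -60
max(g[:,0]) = 65.97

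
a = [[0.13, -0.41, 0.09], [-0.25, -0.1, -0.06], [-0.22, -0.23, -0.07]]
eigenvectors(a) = [[-0.86, 0.34, -0.26],[0.47, 0.55, 0.11],[0.2, 0.76, 0.96]]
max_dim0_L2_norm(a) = 0.48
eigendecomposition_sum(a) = [[0.22, -0.25, 0.09], [-0.12, 0.14, -0.05], [-0.05, 0.06, -0.02]] + [[-0.08, -0.15, -0.01],[-0.13, -0.24, -0.01],[-0.18, -0.33, -0.01]] + [[-0.00,-0.01,0.01],  [0.0,0.00,-0.0],  [0.01,0.04,-0.04]]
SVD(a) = [[0.78, -0.59, -0.19], [0.3, 0.63, -0.72], [0.55, 0.50, 0.67]] @ diag([0.4855809810003796, 0.37296793632687014, 0.022495096416434927]) @ [[-0.19,-0.98,0.03], [-0.93,0.17,-0.34], [0.33,-0.09,-0.94]]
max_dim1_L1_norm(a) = 0.63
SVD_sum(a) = [[-0.07,-0.37,0.01],[-0.03,-0.14,0.00],[-0.05,-0.26,0.01]] + [[0.20, -0.04, 0.07], [-0.22, 0.04, -0.08], [-0.17, 0.03, -0.06]] + [[-0.00, 0.0, 0.00],[-0.01, 0.00, 0.02],[0.00, -0.0, -0.01]]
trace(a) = -0.04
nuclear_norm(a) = 0.88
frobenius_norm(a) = 0.61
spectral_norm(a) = 0.49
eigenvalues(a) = [0.33, -0.34, -0.04]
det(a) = 0.00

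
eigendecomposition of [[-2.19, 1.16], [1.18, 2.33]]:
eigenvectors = [[-0.97, -0.23],[0.24, -0.97]]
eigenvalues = [-2.47, 2.61]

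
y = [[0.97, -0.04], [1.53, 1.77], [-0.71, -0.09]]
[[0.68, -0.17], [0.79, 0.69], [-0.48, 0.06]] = y @ [[0.69, -0.15],[-0.15, 0.52]]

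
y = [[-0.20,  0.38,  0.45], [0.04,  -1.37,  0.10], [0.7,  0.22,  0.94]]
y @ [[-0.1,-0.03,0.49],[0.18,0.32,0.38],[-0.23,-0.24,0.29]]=[[-0.02, 0.02, 0.18], [-0.27, -0.46, -0.47], [-0.25, -0.18, 0.70]]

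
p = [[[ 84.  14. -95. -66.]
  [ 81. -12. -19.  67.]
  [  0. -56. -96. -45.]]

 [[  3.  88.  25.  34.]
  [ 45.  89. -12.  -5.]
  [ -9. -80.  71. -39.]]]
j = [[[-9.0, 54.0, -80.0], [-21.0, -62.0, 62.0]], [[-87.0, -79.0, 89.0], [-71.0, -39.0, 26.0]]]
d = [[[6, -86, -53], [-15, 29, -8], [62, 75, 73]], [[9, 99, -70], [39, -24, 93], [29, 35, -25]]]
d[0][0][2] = -53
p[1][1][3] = -5.0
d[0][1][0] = -15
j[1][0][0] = -87.0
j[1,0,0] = -87.0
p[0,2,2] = -96.0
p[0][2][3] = -45.0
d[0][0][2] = -53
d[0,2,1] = 75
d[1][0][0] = 9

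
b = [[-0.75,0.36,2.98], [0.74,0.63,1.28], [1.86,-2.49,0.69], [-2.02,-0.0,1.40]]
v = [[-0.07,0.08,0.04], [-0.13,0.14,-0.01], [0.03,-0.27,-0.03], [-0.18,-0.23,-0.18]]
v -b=[[0.68, -0.28, -2.94],[-0.87, -0.49, -1.29],[-1.83, 2.22, -0.72],[1.84, -0.23, -1.58]]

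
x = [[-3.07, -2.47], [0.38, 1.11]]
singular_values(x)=[4.07, 0.61]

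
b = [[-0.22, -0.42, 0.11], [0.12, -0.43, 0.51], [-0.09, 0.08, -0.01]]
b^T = [[-0.22, 0.12, -0.09], [-0.42, -0.43, 0.08], [0.11, 0.51, -0.01]]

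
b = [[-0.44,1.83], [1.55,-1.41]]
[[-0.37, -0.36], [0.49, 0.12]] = b@[[0.17, -0.13], [-0.16, -0.23]]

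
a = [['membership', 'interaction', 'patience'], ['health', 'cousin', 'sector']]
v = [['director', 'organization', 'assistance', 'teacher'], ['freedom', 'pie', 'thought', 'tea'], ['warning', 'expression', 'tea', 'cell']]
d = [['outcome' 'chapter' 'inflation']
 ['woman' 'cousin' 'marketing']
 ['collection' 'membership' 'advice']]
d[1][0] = 'woman'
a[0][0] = 'membership'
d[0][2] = 'inflation'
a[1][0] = 'health'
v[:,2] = ['assistance', 'thought', 'tea']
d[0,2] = 'inflation'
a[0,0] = 'membership'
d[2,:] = ['collection', 'membership', 'advice']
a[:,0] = ['membership', 'health']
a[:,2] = ['patience', 'sector']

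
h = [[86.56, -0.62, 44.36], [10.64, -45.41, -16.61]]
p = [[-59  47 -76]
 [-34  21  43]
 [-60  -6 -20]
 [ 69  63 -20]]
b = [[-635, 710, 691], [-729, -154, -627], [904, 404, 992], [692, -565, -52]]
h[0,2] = 44.36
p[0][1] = 47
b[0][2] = 691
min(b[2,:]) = 404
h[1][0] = 10.64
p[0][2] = -76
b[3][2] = -52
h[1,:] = [10.64, -45.41, -16.61]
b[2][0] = 904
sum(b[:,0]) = 232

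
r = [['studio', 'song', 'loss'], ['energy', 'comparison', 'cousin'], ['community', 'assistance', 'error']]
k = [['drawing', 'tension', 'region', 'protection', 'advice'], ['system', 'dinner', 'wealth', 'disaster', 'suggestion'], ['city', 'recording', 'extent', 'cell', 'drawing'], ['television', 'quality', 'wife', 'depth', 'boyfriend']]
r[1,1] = 'comparison'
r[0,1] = 'song'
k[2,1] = 'recording'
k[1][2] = 'wealth'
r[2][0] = 'community'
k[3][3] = 'depth'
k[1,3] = 'disaster'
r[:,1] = ['song', 'comparison', 'assistance']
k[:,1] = ['tension', 'dinner', 'recording', 'quality']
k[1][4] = 'suggestion'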